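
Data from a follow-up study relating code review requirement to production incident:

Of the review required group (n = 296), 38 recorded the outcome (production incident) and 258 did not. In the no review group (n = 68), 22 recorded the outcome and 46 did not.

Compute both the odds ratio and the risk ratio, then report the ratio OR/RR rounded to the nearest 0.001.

0.776

From the description: a = 38, b = 258, c = 22, d = 46.
OR = (38·46)/(258·22) = 1748/5676 = 0.30796
Risk in exposed = 38/296 = 0.12838; risk in unexposed = 22/68 = 0.32353; RR = 0.39681
OR/RR = 0.30796 / 0.39681 = 0.77611
The outcome is not rare, so the OR lies further from 1 than the RR.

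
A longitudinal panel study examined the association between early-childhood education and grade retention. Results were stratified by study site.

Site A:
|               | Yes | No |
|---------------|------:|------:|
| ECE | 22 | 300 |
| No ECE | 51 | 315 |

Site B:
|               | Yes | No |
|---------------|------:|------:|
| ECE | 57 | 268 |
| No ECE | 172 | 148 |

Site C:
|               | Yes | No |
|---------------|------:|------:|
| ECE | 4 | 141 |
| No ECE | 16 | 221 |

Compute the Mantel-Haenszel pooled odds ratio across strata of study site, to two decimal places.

OR_MH = Σ(aᵢdᵢ/nᵢ) / Σ(bᵢcᵢ/nᵢ), where nᵢ is the stratum total.
Stratum 1 (Site A): n = 688; a·d/n = 22·315/688 = 10.0727; b·c/n = 300·51/688 = 22.2384
Stratum 2 (Site B): n = 645; a·d/n = 57·148/645 = 13.0791; b·c/n = 268·172/645 = 71.4667
Stratum 3 (Site C): n = 382; a·d/n = 4·221/382 = 2.3141; b·c/n = 141·16/382 = 5.9058
OR_MH = (10.0727 + 13.0791 + 2.3141) / (22.2384 + 71.4667 + 5.9058) = 25.4659 / 99.6108 = 0.25565

0.26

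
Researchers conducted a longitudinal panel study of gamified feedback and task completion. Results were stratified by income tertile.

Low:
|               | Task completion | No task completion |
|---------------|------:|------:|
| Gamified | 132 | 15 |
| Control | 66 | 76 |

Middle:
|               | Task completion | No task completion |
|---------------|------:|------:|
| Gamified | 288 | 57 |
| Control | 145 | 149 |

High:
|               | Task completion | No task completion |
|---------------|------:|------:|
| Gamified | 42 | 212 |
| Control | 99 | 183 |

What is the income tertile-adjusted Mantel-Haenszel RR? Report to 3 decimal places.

1.382

RR_MH = Σ(aᵢ·n₀ᵢ/nᵢ) / Σ(cᵢ·n₁ᵢ/nᵢ), with n₁ᵢ = aᵢ+bᵢ (exposed), n₀ᵢ = cᵢ+dᵢ (unexposed), nᵢ = n₁ᵢ+n₀ᵢ.
Stratum 1 (Low): n₁ = 147, n₀ = 142, n = 289; a·n₀/n = 132·142/289 = 64.8581; c·n₁/n = 66·147/289 = 33.5709
Stratum 2 (Middle): n₁ = 345, n₀ = 294, n = 639; a·n₀/n = 288·294/639 = 132.5070; c·n₁/n = 145·345/639 = 78.2864
Stratum 3 (High): n₁ = 254, n₀ = 282, n = 536; a·n₀/n = 42·282/536 = 22.0970; c·n₁/n = 99·254/536 = 46.9142
RR_MH = (64.8581 + 132.5070 + 22.0970) / (33.5709 + 78.2864 + 46.9142) = 219.4622 / 158.7715 = 1.38225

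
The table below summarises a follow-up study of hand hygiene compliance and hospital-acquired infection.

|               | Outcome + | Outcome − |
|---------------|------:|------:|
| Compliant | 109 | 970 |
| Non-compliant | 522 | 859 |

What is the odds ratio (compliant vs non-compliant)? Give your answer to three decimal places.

Cells: a = 109, b = 970, c = 522, d = 859.
OR = (a·d)/(b·c) = (109 × 859) / (970 × 522) = 93631 / 506340 = 0.18492
Exposure is associated with lower odds of hospital-acquired infection (OR = 0.18 < 1).

0.185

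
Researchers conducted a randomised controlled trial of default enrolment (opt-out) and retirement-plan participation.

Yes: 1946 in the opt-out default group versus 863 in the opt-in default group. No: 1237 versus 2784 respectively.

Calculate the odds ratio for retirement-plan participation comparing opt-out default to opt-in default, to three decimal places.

From the description: a = 1946, b = 1237, c = 863, d = 2784.
OR = (a·d)/(b·c) = (1946 × 2784) / (1237 × 863) = 5417664 / 1067531 = 5.07495
The odds of retirement-plan participation are about 5.07 times as high in the opt-out default group.

5.075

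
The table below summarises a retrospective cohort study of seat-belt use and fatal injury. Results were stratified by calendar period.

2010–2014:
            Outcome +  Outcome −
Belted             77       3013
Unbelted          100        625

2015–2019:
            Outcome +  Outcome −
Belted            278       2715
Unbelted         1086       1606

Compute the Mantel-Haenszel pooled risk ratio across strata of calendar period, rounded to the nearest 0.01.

RR_MH = Σ(aᵢ·n₀ᵢ/nᵢ) / Σ(cᵢ·n₁ᵢ/nᵢ), with n₁ᵢ = aᵢ+bᵢ (exposed), n₀ᵢ = cᵢ+dᵢ (unexposed), nᵢ = n₁ᵢ+n₀ᵢ.
Stratum 1 (2010–2014): n₁ = 3090, n₀ = 725, n = 3815; a·n₀/n = 77·725/3815 = 14.6330; c·n₁/n = 100·3090/3815 = 80.9961
Stratum 2 (2015–2019): n₁ = 2993, n₀ = 2692, n = 5685; a·n₀/n = 278·2692/5685 = 131.6405; c·n₁/n = 1086·2993/5685 = 571.7499
RR_MH = (14.6330 + 131.6405) / (80.9961 + 571.7499) = 146.2735 / 652.7459 = 0.22409

0.22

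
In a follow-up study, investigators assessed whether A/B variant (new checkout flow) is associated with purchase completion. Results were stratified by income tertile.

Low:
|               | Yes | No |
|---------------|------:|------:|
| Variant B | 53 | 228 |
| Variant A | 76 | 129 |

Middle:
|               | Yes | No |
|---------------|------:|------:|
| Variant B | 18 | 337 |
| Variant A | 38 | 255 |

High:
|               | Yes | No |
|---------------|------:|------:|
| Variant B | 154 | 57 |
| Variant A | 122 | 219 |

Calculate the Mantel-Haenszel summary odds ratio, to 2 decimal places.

1.21

OR_MH = Σ(aᵢdᵢ/nᵢ) / Σ(bᵢcᵢ/nᵢ), where nᵢ is the stratum total.
Stratum 1 (Low): n = 486; a·d/n = 53·129/486 = 14.0679; b·c/n = 228·76/486 = 35.6543
Stratum 2 (Middle): n = 648; a·d/n = 18·255/648 = 7.0833; b·c/n = 337·38/648 = 19.7623
Stratum 3 (High): n = 552; a·d/n = 154·219/552 = 61.0978; b·c/n = 57·122/552 = 12.5978
OR_MH = (14.0679 + 7.0833 + 61.0978) / (35.6543 + 19.7623 + 12.5978) = 82.2491 / 68.0145 = 1.20929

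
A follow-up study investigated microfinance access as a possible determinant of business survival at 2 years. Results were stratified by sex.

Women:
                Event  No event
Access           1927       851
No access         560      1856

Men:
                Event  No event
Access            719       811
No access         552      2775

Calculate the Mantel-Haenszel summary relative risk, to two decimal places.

2.93

RR_MH = Σ(aᵢ·n₀ᵢ/nᵢ) / Σ(cᵢ·n₁ᵢ/nᵢ), with n₁ᵢ = aᵢ+bᵢ (exposed), n₀ᵢ = cᵢ+dᵢ (unexposed), nᵢ = n₁ᵢ+n₀ᵢ.
Stratum 1 (Women): n₁ = 2778, n₀ = 2416, n = 5194; a·n₀/n = 1927·2416/5194 = 896.3481; c·n₁/n = 560·2778/5194 = 299.5148
Stratum 2 (Men): n₁ = 1530, n₀ = 3327, n = 4857; a·n₀/n = 719·3327/4857 = 492.5083; c·n₁/n = 552·1530/4857 = 173.8851
RR_MH = (896.3481 + 492.5083) / (299.5148 + 173.8851) = 1388.8564 / 473.3999 = 2.93379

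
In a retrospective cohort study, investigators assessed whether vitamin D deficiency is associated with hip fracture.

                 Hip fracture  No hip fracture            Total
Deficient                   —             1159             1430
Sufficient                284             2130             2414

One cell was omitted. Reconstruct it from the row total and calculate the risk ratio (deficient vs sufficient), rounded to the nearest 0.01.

1.61

The missing cell is in the exposed row: 1430 − 1159 = 271.
So a = 271, b = 1159, c = 284, d = 2130.
RR = [a/(a+b)] / [c/(c+d)] = (271/1430) / (284/2414) = 0.18951/0.11765 = 1.61084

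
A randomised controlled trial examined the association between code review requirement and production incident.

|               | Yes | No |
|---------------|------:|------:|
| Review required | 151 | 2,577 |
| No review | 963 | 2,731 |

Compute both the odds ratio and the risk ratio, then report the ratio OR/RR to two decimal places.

0.78

Cells: a = 151, b = 2577, c = 963, d = 2731.
OR = (151·2731)/(2577·963) = 412381/2481651 = 0.16617
Risk in exposed = 151/2728 = 0.05535; risk in unexposed = 963/3694 = 0.26069; RR = 0.21233
OR/RR = 0.16617 / 0.21233 = 0.78263
The outcome is not rare, so the OR lies further from 1 than the RR.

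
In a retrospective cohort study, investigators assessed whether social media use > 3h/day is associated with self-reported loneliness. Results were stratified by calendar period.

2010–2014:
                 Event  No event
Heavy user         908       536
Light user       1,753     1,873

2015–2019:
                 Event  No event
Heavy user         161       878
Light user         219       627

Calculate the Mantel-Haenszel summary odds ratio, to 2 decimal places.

1.35

OR_MH = Σ(aᵢdᵢ/nᵢ) / Σ(bᵢcᵢ/nᵢ), where nᵢ is the stratum total.
Stratum 1 (2010–2014): n = 5070; a·d/n = 908·1873/5070 = 335.4406; b·c/n = 536·1753/5070 = 185.3270
Stratum 2 (2015–2019): n = 1885; a·d/n = 161·627/1885 = 53.5528; b·c/n = 878·219/1885 = 102.0064
OR_MH = (335.4406 + 53.5528) / (185.3270 + 102.0064) = 388.9934 / 287.3334 = 1.35381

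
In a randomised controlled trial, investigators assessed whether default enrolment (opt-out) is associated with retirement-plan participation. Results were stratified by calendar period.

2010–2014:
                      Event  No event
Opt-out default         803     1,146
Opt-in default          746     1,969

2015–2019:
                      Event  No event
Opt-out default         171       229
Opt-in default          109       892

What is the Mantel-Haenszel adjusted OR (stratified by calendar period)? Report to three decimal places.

2.227

OR_MH = Σ(aᵢdᵢ/nᵢ) / Σ(bᵢcᵢ/nᵢ), where nᵢ is the stratum total.
Stratum 1 (2010–2014): n = 4664; a·d/n = 803·1969/4664 = 339.0024; b·c/n = 1146·746/4664 = 183.3010
Stratum 2 (2015–2019): n = 1401; a·d/n = 171·892/1401 = 108.8737; b·c/n = 229·109/1401 = 17.8166
OR_MH = (339.0024 + 108.8737) / (183.3010 + 17.8166) = 447.8760 / 201.1176 = 2.22694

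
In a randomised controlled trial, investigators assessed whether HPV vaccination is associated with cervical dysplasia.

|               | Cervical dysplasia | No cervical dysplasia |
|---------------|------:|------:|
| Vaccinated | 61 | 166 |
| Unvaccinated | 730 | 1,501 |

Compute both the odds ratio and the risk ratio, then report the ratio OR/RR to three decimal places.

0.920

Cells: a = 61, b = 166, c = 730, d = 1501.
OR = (61·1501)/(166·730) = 91561/121180 = 0.75558
Risk in exposed = 61/227 = 0.26872; risk in unexposed = 730/2231 = 0.32721; RR = 0.82126
OR/RR = 0.75558 / 0.82126 = 0.92002
The outcome is not rare, so the OR lies further from 1 than the RR.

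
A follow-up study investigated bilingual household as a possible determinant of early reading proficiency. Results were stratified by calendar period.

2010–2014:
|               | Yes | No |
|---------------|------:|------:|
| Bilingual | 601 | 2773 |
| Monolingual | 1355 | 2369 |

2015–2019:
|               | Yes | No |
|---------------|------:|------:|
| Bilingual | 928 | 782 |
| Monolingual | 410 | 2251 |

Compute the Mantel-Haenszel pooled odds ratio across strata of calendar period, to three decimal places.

1.126

OR_MH = Σ(aᵢdᵢ/nᵢ) / Σ(bᵢcᵢ/nᵢ), where nᵢ is the stratum total.
Stratum 1 (2010–2014): n = 7098; a·d/n = 601·2369/7098 = 200.5873; b·c/n = 2773·1355/7098 = 529.3625
Stratum 2 (2015–2019): n = 4371; a·d/n = 928·2251/4371 = 477.9062; b·c/n = 782·410/4371 = 73.3516
OR_MH = (200.5873 + 477.9062) / (529.3625 + 73.3516) = 678.4935 / 602.7141 = 1.12573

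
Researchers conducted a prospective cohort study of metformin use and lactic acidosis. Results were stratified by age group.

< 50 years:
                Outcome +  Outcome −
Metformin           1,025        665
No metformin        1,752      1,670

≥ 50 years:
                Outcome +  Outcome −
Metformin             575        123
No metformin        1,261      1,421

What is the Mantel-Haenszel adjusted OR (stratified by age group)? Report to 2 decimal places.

2.11

OR_MH = Σ(aᵢdᵢ/nᵢ) / Σ(bᵢcᵢ/nᵢ), where nᵢ is the stratum total.
Stratum 1 (< 50 years): n = 5112; a·d/n = 1025·1670/5112 = 334.8494; b·c/n = 665·1752/5112 = 227.9108
Stratum 2 (≥ 50 years): n = 3380; a·d/n = 575·1421/3380 = 241.7382; b·c/n = 123·1261/3380 = 45.8885
OR_MH = (334.8494 + 241.7382) / (227.9108 + 45.8885) = 576.5875 / 273.7993 = 2.10588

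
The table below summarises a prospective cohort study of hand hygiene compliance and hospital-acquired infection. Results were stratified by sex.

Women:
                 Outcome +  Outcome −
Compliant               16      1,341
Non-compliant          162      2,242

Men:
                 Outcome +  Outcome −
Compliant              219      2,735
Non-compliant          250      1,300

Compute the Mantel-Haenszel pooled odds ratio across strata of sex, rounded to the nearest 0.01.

0.35

OR_MH = Σ(aᵢdᵢ/nᵢ) / Σ(bᵢcᵢ/nᵢ), where nᵢ is the stratum total.
Stratum 1 (Women): n = 3761; a·d/n = 16·2242/3761 = 9.5379; b·c/n = 1341·162/3761 = 57.7618
Stratum 2 (Men): n = 4504; a·d/n = 219·1300/4504 = 63.2105; b·c/n = 2735·250/4504 = 151.8095
OR_MH = (9.5379 + 63.2105) / (57.7618 + 151.8095) = 72.7484 / 209.5713 = 0.34713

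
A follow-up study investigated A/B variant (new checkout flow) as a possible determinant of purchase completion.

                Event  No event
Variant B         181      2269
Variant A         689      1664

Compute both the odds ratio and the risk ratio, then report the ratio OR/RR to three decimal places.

0.764

Cells: a = 181, b = 2269, c = 689, d = 1664.
OR = (181·1664)/(2269·689) = 301184/1563341 = 0.19265
Risk in exposed = 181/2450 = 0.07388; risk in unexposed = 689/2353 = 0.29282; RR = 0.25230
OR/RR = 0.19265 / 0.25230 = 0.76359
The outcome is not rare, so the OR lies further from 1 than the RR.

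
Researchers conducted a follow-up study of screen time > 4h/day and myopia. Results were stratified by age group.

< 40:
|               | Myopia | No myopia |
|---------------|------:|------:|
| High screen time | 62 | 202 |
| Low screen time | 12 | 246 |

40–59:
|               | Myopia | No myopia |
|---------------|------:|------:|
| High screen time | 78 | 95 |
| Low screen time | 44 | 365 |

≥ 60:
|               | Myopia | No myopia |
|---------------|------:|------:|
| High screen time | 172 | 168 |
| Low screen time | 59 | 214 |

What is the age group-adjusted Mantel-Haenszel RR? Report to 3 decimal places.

RR_MH = Σ(aᵢ·n₀ᵢ/nᵢ) / Σ(cᵢ·n₁ᵢ/nᵢ), with n₁ᵢ = aᵢ+bᵢ (exposed), n₀ᵢ = cᵢ+dᵢ (unexposed), nᵢ = n₁ᵢ+n₀ᵢ.
Stratum 1 (< 40): n₁ = 264, n₀ = 258, n = 522; a·n₀/n = 62·258/522 = 30.6437; c·n₁/n = 12·264/522 = 6.0690
Stratum 2 (40–59): n₁ = 173, n₀ = 409, n = 582; a·n₀/n = 78·409/582 = 54.8144; c·n₁/n = 44·173/582 = 13.0790
Stratum 3 (≥ 60): n₁ = 340, n₀ = 273, n = 613; a·n₀/n = 172·273/613 = 76.6003; c·n₁/n = 59·340/613 = 32.7243
RR_MH = (30.6437 + 54.8144 + 76.6003) / (6.0690 + 13.0790 + 32.7243) = 162.0584 / 51.8723 = 3.12418

3.124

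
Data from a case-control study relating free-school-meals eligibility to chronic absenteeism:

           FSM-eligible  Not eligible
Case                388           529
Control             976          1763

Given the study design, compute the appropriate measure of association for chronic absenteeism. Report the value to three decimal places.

Reading the table with exposure as columns: a = 388 (FSM-eligible, case), b = 976 (FSM-eligible, non-case), c = 529 (Not eligible, case), d = 1763.
This is a case-control study: participants were sampled on outcome status, so risks in the source population cannot be estimated directly — relative risk is not valid here. The odds ratio is the appropriate measure.
OR = (a·d)/(b·c) = (388 × 1763) / (976 × 529) = 684044 / 516304 = 1.32489

1.325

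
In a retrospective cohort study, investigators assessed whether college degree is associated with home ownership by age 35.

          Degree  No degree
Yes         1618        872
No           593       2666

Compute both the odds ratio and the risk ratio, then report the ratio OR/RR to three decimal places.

Reading the table with exposure as columns: a = 1618 (Degree, case), b = 593 (Degree, non-case), c = 872 (No degree, case), d = 2666.
OR = (1618·2666)/(593·872) = 4313588/517096 = 8.34195
Risk in exposed = 1618/2211 = 0.73180; risk in unexposed = 872/3538 = 0.24647; RR = 2.96914
OR/RR = 8.34195 / 2.96914 = 2.80955
The outcome is not rare, so the OR lies further from 1 than the RR.

2.810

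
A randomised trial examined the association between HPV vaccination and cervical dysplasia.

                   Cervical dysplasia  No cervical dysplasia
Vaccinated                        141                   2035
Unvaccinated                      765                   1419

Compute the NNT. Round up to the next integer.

4

Risk in treated group = 141/2176 = 0.06480; risk in control = 765/2184 = 0.35027.
Absolute risk reduction = 0.35027 − 0.06480 = 0.28548
NNT = 1 / ARR = 1 / 0.28548 = 3.503 → round up → 4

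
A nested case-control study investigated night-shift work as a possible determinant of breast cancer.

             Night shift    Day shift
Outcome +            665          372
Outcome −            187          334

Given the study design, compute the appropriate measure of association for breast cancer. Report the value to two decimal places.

3.19

Reading the table with exposure as columns: a = 665 (Night shift, case), b = 187 (Night shift, non-case), c = 372 (Day shift, case), d = 334.
This is a nested case-control study: participants were sampled on outcome status, so risks in the source population cannot be estimated directly — relative risk is not valid here. The odds ratio is the appropriate measure.
OR = (a·d)/(b·c) = (665 × 334) / (187 × 372) = 222110 / 69564 = 3.19289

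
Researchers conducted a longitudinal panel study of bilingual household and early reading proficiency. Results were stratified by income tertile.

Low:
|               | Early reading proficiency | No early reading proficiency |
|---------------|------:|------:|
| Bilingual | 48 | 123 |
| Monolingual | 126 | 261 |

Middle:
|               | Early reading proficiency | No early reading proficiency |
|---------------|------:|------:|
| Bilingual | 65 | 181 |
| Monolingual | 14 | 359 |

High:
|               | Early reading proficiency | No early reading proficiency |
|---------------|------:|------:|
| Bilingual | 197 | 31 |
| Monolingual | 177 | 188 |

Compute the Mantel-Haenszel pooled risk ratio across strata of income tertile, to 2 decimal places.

1.73

RR_MH = Σ(aᵢ·n₀ᵢ/nᵢ) / Σ(cᵢ·n₁ᵢ/nᵢ), with n₁ᵢ = aᵢ+bᵢ (exposed), n₀ᵢ = cᵢ+dᵢ (unexposed), nᵢ = n₁ᵢ+n₀ᵢ.
Stratum 1 (Low): n₁ = 171, n₀ = 387, n = 558; a·n₀/n = 48·387/558 = 33.2903; c·n₁/n = 126·171/558 = 38.6129
Stratum 2 (Middle): n₁ = 246, n₀ = 373, n = 619; a·n₀/n = 65·373/619 = 39.1680; c·n₁/n = 14·246/619 = 5.5638
Stratum 3 (High): n₁ = 228, n₀ = 365, n = 593; a·n₀/n = 197·365/593 = 121.2563; c·n₁/n = 177·228/593 = 68.0540
RR_MH = (33.2903 + 39.1680 + 121.2563) / (38.6129 + 5.5638 + 68.0540) = 193.7147 / 112.2307 = 1.72604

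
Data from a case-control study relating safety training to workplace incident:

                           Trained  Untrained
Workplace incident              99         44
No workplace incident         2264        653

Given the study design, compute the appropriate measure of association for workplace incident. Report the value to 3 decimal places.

0.649

Reading the table with exposure as columns: a = 99 (Trained, case), b = 2264 (Trained, non-case), c = 44 (Untrained, case), d = 653.
This is a case-control study: participants were sampled on outcome status, so risks in the source population cannot be estimated directly — relative risk is not valid here. The odds ratio is the appropriate measure.
OR = (a·d)/(b·c) = (99 × 653) / (2264 × 44) = 64647 / 99616 = 0.64896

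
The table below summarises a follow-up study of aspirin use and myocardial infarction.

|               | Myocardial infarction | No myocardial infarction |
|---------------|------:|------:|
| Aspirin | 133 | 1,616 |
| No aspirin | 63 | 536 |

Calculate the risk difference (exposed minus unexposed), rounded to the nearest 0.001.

-0.029

Cells: a = 133, b = 1616, c = 63, d = 536.
Risk in exposed = 133/1749 = 0.076043; risk in unexposed = 63/599 = 0.105175.
Risk difference = 0.076043 − 0.105175 = -0.029132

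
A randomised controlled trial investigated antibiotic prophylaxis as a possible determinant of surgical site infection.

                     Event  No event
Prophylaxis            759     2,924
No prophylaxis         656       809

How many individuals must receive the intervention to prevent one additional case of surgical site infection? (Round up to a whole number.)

5

Risk in treated group = 759/3683 = 0.20608; risk in control = 656/1465 = 0.44778.
Absolute risk reduction = 0.44778 − 0.20608 = 0.24170
NNT = 1 / ARR = 1 / 0.24170 = 4.137 → round up → 5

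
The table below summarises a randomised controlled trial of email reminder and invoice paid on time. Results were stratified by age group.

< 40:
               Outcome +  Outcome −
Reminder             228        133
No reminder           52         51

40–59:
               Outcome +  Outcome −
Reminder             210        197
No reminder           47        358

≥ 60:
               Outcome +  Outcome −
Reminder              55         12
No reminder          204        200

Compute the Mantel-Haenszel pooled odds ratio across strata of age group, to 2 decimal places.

OR_MH = Σ(aᵢdᵢ/nᵢ) / Σ(bᵢcᵢ/nᵢ), where nᵢ is the stratum total.
Stratum 1 (< 40): n = 464; a·d/n = 228·51/464 = 25.0603; b·c/n = 133·52/464 = 14.9052
Stratum 2 (40–59): n = 812; a·d/n = 210·358/812 = 92.5862; b·c/n = 197·47/812 = 11.4027
Stratum 3 (≥ 60): n = 471; a·d/n = 55·200/471 = 23.3546; b·c/n = 12·204/471 = 5.1975
OR_MH = (25.0603 + 92.5862 + 23.3546) / (14.9052 + 11.4027 + 5.1975) = 141.0011 / 31.5053 = 4.47547

4.48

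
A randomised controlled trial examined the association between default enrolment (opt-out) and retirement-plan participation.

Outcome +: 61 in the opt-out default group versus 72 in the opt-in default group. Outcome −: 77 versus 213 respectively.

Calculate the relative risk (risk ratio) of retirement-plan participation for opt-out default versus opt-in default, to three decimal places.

From the description: a = 61, b = 77, c = 72, d = 213.
Risk in exposed = 61/138 = 0.44203; risk in unexposed = 72/285 = 0.25263.
RR = 0.44203 / 0.25263 = 1.74970
The risk among the exposed is 1.75 times that among the unexposed.

1.750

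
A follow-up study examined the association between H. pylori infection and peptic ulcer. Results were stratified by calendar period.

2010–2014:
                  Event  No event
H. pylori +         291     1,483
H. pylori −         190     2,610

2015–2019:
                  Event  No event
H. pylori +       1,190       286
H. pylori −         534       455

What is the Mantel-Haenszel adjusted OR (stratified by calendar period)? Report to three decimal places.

OR_MH = Σ(aᵢdᵢ/nᵢ) / Σ(bᵢcᵢ/nᵢ), where nᵢ is the stratum total.
Stratum 1 (2010–2014): n = 4574; a·d/n = 291·2610/4574 = 166.0494; b·c/n = 1483·190/4574 = 61.6025
Stratum 2 (2015–2019): n = 2465; a·d/n = 1190·455/2465 = 219.6552; b·c/n = 286·534/2465 = 61.9570
OR_MH = (166.0494 + 219.6552) / (61.6025 + 61.9570) = 385.7046 / 123.5595 = 3.12161

3.122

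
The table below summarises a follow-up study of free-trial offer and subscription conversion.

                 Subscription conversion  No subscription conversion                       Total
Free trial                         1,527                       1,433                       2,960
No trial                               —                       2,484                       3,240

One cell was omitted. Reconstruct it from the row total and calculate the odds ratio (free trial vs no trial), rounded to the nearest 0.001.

3.501

The missing cell is in the unexposed row: 3240 − 2484 = 756.
So a = 1527, b = 1433, c = 756, d = 2484.
OR = (a·d)/(b·c) = (1527 × 2484) / (1433 × 756) = 3793068 / 1083348 = 3.50125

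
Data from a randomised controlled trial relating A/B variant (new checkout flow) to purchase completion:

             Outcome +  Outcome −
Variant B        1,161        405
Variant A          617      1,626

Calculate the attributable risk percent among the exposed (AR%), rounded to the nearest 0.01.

62.90

Cells: a = 1161, b = 405, c = 617, d = 1626.
Risk in exposed = 1161/1566 = 0.74138; risk in unexposed = 617/2243 = 0.27508.
RR = 0.74138/0.27508 = 2.69516
AR% = (RR − 1)/RR × 100 = (2.69516 − 1)/2.69516 × 100 = 62.8965%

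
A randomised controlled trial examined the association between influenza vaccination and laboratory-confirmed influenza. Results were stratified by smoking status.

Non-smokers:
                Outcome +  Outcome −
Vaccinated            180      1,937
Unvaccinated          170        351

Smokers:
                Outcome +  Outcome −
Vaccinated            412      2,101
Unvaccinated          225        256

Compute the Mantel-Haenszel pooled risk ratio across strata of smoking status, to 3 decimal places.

RR_MH = Σ(aᵢ·n₀ᵢ/nᵢ) / Σ(cᵢ·n₁ᵢ/nᵢ), with n₁ᵢ = aᵢ+bᵢ (exposed), n₀ᵢ = cᵢ+dᵢ (unexposed), nᵢ = n₁ᵢ+n₀ᵢ.
Stratum 1 (Non-smokers): n₁ = 2117, n₀ = 521, n = 2638; a·n₀/n = 180·521/2638 = 35.5497; c·n₁/n = 170·2117/2638 = 136.4253
Stratum 2 (Smokers): n₁ = 2513, n₀ = 481, n = 2994; a·n₀/n = 412·481/2994 = 66.1897; c·n₁/n = 225·2513/2994 = 188.8527
RR_MH = (35.5497 + 66.1897) / (136.4253 + 188.8527) = 101.7394 / 325.2780 = 0.31278

0.313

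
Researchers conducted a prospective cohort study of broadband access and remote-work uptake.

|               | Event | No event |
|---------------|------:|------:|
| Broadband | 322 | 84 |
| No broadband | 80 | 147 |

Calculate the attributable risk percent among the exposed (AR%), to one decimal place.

55.6

Cells: a = 322, b = 84, c = 80, d = 147.
Risk in exposed = 322/406 = 0.79310; risk in unexposed = 80/227 = 0.35242.
RR = 0.79310/0.35242 = 2.25043
AR% = (RR − 1)/RR × 100 = (2.25043 − 1)/2.25043 × 100 = 55.5641%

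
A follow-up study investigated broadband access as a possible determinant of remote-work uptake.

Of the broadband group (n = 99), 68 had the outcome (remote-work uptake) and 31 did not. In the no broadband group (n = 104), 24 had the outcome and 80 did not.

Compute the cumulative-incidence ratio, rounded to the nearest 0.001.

2.976

From the description: a = 68, b = 31, c = 24, d = 80.
Risk in exposed = 68/99 = 0.68687; risk in unexposed = 24/104 = 0.23077.
RR = 0.68687 / 0.23077 = 2.97643
The risk among the exposed is 2.98 times that among the unexposed.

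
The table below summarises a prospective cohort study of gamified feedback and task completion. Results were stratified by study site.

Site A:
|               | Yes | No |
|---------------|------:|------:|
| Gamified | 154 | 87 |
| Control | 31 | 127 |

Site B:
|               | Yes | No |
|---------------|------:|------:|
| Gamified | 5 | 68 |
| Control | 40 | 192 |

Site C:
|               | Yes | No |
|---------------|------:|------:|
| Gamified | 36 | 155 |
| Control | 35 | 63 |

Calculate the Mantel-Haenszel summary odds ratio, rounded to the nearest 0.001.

1.742

OR_MH = Σ(aᵢdᵢ/nᵢ) / Σ(bᵢcᵢ/nᵢ), where nᵢ is the stratum total.
Stratum 1 (Site A): n = 399; a·d/n = 154·127/399 = 49.0175; b·c/n = 87·31/399 = 6.7594
Stratum 2 (Site B): n = 305; a·d/n = 5·192/305 = 3.1475; b·c/n = 68·40/305 = 8.9180
Stratum 3 (Site C): n = 289; a·d/n = 36·63/289 = 7.8478; b·c/n = 155·35/289 = 18.7716
OR_MH = (49.0175 + 3.1475 + 7.8478) / (6.7594 + 8.9180 + 18.7716) = 60.0128 / 34.4491 = 1.74207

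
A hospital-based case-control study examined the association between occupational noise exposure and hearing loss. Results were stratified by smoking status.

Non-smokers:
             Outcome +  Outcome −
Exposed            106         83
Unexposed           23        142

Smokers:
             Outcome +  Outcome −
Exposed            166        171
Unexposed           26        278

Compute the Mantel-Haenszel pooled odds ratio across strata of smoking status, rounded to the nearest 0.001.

9.288

OR_MH = Σ(aᵢdᵢ/nᵢ) / Σ(bᵢcᵢ/nᵢ), where nᵢ is the stratum total.
Stratum 1 (Non-smokers): n = 354; a·d/n = 106·142/354 = 42.5198; b·c/n = 83·23/354 = 5.3927
Stratum 2 (Smokers): n = 641; a·d/n = 166·278/641 = 71.9938; b·c/n = 171·26/641 = 6.9360
OR_MH = (42.5198 + 71.9938) / (5.3927 + 6.9360) = 114.5135 / 12.3287 = 9.28838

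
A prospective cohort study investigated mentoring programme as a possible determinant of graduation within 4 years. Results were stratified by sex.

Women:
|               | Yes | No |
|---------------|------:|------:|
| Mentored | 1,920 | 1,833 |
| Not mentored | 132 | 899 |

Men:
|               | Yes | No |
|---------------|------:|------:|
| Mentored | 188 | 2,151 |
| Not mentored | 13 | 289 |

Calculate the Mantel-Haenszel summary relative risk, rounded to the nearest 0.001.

3.783

RR_MH = Σ(aᵢ·n₀ᵢ/nᵢ) / Σ(cᵢ·n₁ᵢ/nᵢ), with n₁ᵢ = aᵢ+bᵢ (exposed), n₀ᵢ = cᵢ+dᵢ (unexposed), nᵢ = n₁ᵢ+n₀ᵢ.
Stratum 1 (Women): n₁ = 3753, n₀ = 1031, n = 4784; a·n₀/n = 1920·1031/4784 = 413.7793; c·n₁/n = 132·3753/4784 = 103.5527
Stratum 2 (Men): n₁ = 2339, n₀ = 302, n = 2641; a·n₀/n = 188·302/2641 = 21.4979; c·n₁/n = 13·2339/2641 = 11.5134
RR_MH = (413.7793 + 21.4979) / (103.5527 + 11.5134) = 435.2772 / 115.0661 = 3.78284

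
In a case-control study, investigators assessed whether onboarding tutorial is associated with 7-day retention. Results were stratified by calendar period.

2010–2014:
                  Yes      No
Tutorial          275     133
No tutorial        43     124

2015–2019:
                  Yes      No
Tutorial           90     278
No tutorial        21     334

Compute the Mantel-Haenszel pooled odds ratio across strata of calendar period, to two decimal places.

OR_MH = Σ(aᵢdᵢ/nᵢ) / Σ(bᵢcᵢ/nᵢ), where nᵢ is the stratum total.
Stratum 1 (2010–2014): n = 575; a·d/n = 275·124/575 = 59.3043; b·c/n = 133·43/575 = 9.9461
Stratum 2 (2015–2019): n = 723; a·d/n = 90·334/723 = 41.5768; b·c/n = 278·21/723 = 8.0747
OR_MH = (59.3043 + 41.5768) / (9.9461 + 8.0747) = 100.8811 / 18.0208 = 5.59804

5.60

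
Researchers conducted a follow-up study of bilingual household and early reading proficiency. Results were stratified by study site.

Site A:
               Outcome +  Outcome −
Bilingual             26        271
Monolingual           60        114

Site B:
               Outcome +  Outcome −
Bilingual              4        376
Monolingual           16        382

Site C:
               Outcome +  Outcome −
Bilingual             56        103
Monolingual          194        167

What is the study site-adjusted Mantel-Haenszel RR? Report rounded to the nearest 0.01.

0.48

RR_MH = Σ(aᵢ·n₀ᵢ/nᵢ) / Σ(cᵢ·n₁ᵢ/nᵢ), with n₁ᵢ = aᵢ+bᵢ (exposed), n₀ᵢ = cᵢ+dᵢ (unexposed), nᵢ = n₁ᵢ+n₀ᵢ.
Stratum 1 (Site A): n₁ = 297, n₀ = 174, n = 471; a·n₀/n = 26·174/471 = 9.6051; c·n₁/n = 60·297/471 = 37.8344
Stratum 2 (Site B): n₁ = 380, n₀ = 398, n = 778; a·n₀/n = 4·398/778 = 2.0463; c·n₁/n = 16·380/778 = 7.8149
Stratum 3 (Site C): n₁ = 159, n₀ = 361, n = 520; a·n₀/n = 56·361/520 = 38.8769; c·n₁/n = 194·159/520 = 59.3192
RR_MH = (9.6051 + 2.0463 + 38.8769) / (37.8344 + 7.8149 + 59.3192) = 50.5283 / 104.9685 = 0.48137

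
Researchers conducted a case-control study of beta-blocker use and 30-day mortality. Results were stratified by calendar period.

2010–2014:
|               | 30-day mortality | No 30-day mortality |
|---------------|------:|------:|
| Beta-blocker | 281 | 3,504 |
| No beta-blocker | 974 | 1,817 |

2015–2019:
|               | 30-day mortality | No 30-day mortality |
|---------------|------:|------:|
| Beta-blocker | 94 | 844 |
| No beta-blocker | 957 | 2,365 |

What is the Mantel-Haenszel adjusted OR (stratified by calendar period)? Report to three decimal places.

0.183

OR_MH = Σ(aᵢdᵢ/nᵢ) / Σ(bᵢcᵢ/nᵢ), where nᵢ is the stratum total.
Stratum 1 (2010–2014): n = 6576; a·d/n = 281·1817/6576 = 77.6425; b·c/n = 3504·974/6576 = 518.9927
Stratum 2 (2015–2019): n = 4260; a·d/n = 94·2365/4260 = 52.1854; b·c/n = 844·957/4260 = 189.6028
OR_MH = (77.6425 + 52.1854) / (518.9927 + 189.6028) = 129.8279 / 708.5955 = 0.18322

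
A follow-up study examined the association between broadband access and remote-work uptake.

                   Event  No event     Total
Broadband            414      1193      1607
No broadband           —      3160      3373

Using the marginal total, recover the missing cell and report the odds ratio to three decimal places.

5.148

The missing cell is in the unexposed row: 3373 − 3160 = 213.
So a = 414, b = 1193, c = 213, d = 3160.
OR = (a·d)/(b·c) = (414 × 3160) / (1193 × 213) = 1308240 / 254109 = 5.14834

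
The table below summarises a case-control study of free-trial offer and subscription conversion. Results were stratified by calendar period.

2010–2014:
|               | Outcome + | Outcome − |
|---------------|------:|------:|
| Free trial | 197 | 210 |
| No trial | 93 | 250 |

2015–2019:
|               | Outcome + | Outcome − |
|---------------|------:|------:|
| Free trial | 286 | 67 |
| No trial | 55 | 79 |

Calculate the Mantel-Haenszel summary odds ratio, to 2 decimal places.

3.33

OR_MH = Σ(aᵢdᵢ/nᵢ) / Σ(bᵢcᵢ/nᵢ), where nᵢ is the stratum total.
Stratum 1 (2010–2014): n = 750; a·d/n = 197·250/750 = 65.6667; b·c/n = 210·93/750 = 26.0400
Stratum 2 (2015–2019): n = 487; a·d/n = 286·79/487 = 46.3943; b·c/n = 67·55/487 = 7.5667
OR_MH = (65.6667 + 46.3943) / (26.0400 + 7.5667) = 112.0609 / 33.6067 = 3.33448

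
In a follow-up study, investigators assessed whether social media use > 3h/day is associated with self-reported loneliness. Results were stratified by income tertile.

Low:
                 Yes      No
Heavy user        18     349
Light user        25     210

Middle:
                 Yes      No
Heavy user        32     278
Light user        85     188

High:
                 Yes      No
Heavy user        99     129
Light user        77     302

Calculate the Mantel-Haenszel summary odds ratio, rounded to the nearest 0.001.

OR_MH = Σ(aᵢdᵢ/nᵢ) / Σ(bᵢcᵢ/nᵢ), where nᵢ is the stratum total.
Stratum 1 (Low): n = 602; a·d/n = 18·210/602 = 6.2791; b·c/n = 349·25/602 = 14.4934
Stratum 2 (Middle): n = 583; a·d/n = 32·188/583 = 10.3190; b·c/n = 278·85/583 = 40.5317
Stratum 3 (High): n = 607; a·d/n = 99·302/607 = 49.2554; b·c/n = 129·77/607 = 16.3641
OR_MH = (6.2791 + 10.3190 + 49.2554) / (14.4934 + 40.5317 + 16.3641) = 65.8535 / 71.3892 = 0.92246

0.922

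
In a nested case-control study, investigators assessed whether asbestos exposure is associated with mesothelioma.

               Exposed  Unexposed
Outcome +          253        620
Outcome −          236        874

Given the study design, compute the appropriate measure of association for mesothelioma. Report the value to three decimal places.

Reading the table with exposure as columns: a = 253 (Exposed, case), b = 236 (Exposed, non-case), c = 620 (Unexposed, case), d = 874.
This is a nested case-control study: participants were sampled on outcome status, so risks in the source population cannot be estimated directly — relative risk is not valid here. The odds ratio is the appropriate measure.
OR = (a·d)/(b·c) = (253 × 874) / (236 × 620) = 221122 / 146320 = 1.51122

1.511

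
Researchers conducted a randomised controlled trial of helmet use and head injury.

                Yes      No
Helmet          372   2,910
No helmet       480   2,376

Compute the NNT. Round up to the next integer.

19

Risk in treated group = 372/3282 = 0.11335; risk in control = 480/2856 = 0.16807.
Absolute risk reduction = 0.16807 − 0.11335 = 0.05472
NNT = 1 / ARR = 1 / 0.05472 = 18.274 → round up → 19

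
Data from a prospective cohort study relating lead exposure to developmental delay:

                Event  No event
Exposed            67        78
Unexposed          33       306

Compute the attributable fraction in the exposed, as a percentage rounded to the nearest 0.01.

78.93

Cells: a = 67, b = 78, c = 33, d = 306.
Risk in exposed = 67/145 = 0.46207; risk in unexposed = 33/339 = 0.09735.
RR = 0.46207/0.09735 = 4.74671
AR% = (RR − 1)/RR × 100 = (4.74671 − 1)/4.74671 × 100 = 78.9328%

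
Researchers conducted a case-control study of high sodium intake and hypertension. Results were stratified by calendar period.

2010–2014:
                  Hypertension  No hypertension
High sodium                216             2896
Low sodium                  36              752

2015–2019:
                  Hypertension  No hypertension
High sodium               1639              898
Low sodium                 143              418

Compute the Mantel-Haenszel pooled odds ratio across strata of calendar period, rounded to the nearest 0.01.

3.85

OR_MH = Σ(aᵢdᵢ/nᵢ) / Σ(bᵢcᵢ/nᵢ), where nᵢ is the stratum total.
Stratum 1 (2010–2014): n = 3900; a·d/n = 216·752/3900 = 41.6492; b·c/n = 2896·36/3900 = 26.7323
Stratum 2 (2015–2019): n = 3098; a·d/n = 1639·418/3098 = 221.1433; b·c/n = 898·143/3098 = 41.4506
OR_MH = (41.6492 + 221.1433) / (26.7323 + 41.4506) = 262.7925 / 68.1829 = 3.85423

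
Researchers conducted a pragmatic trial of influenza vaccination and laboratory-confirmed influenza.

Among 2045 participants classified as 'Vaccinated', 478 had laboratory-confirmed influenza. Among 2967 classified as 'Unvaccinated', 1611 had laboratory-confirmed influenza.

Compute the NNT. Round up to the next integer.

4

Risk in treated group = 478/2045 = 0.23374; risk in control = 1611/2967 = 0.54297.
Absolute risk reduction = 0.54297 − 0.23374 = 0.30923
NNT = 1 / ARR = 1 / 0.30923 = 3.234 → round up → 4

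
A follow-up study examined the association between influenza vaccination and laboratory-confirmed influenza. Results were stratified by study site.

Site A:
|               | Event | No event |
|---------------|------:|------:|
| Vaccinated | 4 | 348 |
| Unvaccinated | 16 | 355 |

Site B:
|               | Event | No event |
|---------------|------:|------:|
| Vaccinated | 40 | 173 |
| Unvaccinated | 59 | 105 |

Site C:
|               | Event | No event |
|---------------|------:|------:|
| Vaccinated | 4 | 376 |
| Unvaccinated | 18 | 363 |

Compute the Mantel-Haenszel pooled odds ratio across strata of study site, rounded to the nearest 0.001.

0.344

OR_MH = Σ(aᵢdᵢ/nᵢ) / Σ(bᵢcᵢ/nᵢ), where nᵢ is the stratum total.
Stratum 1 (Site A): n = 723; a·d/n = 4·355/723 = 1.9640; b·c/n = 348·16/723 = 7.7012
Stratum 2 (Site B): n = 377; a·d/n = 40·105/377 = 11.1406; b·c/n = 173·59/377 = 27.0743
Stratum 3 (Site C): n = 761; a·d/n = 4·363/761 = 1.9080; b·c/n = 376·18/761 = 8.8936
OR_MH = (1.9640 + 11.1406 + 1.9080) / (7.7012 + 27.0743 + 8.8936) = 15.0126 / 43.6691 = 0.34378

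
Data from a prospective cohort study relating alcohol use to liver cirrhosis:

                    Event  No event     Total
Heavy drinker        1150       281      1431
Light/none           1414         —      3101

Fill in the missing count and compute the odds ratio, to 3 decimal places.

4.883

The missing cell is in the unexposed row: 3101 − 1414 = 1687.
So a = 1150, b = 281, c = 1414, d = 1687.
OR = (a·d)/(b·c) = (1150 × 1687) / (281 × 1414) = 1940050 / 397334 = 4.88267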